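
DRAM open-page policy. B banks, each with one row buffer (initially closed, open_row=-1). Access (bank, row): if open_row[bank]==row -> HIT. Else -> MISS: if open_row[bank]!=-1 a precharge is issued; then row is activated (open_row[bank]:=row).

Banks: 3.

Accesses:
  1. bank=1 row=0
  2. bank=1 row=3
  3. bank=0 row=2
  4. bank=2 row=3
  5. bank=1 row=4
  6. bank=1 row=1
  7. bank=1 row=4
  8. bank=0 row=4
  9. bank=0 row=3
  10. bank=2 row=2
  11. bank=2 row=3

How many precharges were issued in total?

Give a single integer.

Answer: 8

Derivation:
Acc 1: bank1 row0 -> MISS (open row0); precharges=0
Acc 2: bank1 row3 -> MISS (open row3); precharges=1
Acc 3: bank0 row2 -> MISS (open row2); precharges=1
Acc 4: bank2 row3 -> MISS (open row3); precharges=1
Acc 5: bank1 row4 -> MISS (open row4); precharges=2
Acc 6: bank1 row1 -> MISS (open row1); precharges=3
Acc 7: bank1 row4 -> MISS (open row4); precharges=4
Acc 8: bank0 row4 -> MISS (open row4); precharges=5
Acc 9: bank0 row3 -> MISS (open row3); precharges=6
Acc 10: bank2 row2 -> MISS (open row2); precharges=7
Acc 11: bank2 row3 -> MISS (open row3); precharges=8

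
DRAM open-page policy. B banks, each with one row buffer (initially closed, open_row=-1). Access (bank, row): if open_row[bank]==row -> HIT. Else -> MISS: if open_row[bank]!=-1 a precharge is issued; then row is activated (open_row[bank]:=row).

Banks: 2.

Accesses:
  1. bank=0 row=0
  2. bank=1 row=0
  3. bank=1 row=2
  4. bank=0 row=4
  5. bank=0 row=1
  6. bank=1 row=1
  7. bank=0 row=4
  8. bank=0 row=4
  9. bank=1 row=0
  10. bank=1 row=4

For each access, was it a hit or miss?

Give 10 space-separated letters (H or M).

Acc 1: bank0 row0 -> MISS (open row0); precharges=0
Acc 2: bank1 row0 -> MISS (open row0); precharges=0
Acc 3: bank1 row2 -> MISS (open row2); precharges=1
Acc 4: bank0 row4 -> MISS (open row4); precharges=2
Acc 5: bank0 row1 -> MISS (open row1); precharges=3
Acc 6: bank1 row1 -> MISS (open row1); precharges=4
Acc 7: bank0 row4 -> MISS (open row4); precharges=5
Acc 8: bank0 row4 -> HIT
Acc 9: bank1 row0 -> MISS (open row0); precharges=6
Acc 10: bank1 row4 -> MISS (open row4); precharges=7

Answer: M M M M M M M H M M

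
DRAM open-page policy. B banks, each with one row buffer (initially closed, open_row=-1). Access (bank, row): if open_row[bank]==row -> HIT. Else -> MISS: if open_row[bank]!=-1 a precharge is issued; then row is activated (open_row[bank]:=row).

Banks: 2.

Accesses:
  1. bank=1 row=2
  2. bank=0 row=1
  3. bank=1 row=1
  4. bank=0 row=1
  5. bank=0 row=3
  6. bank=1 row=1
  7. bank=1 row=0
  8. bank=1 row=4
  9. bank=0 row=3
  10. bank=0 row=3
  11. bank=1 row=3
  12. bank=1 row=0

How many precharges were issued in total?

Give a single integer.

Answer: 6

Derivation:
Acc 1: bank1 row2 -> MISS (open row2); precharges=0
Acc 2: bank0 row1 -> MISS (open row1); precharges=0
Acc 3: bank1 row1 -> MISS (open row1); precharges=1
Acc 4: bank0 row1 -> HIT
Acc 5: bank0 row3 -> MISS (open row3); precharges=2
Acc 6: bank1 row1 -> HIT
Acc 7: bank1 row0 -> MISS (open row0); precharges=3
Acc 8: bank1 row4 -> MISS (open row4); precharges=4
Acc 9: bank0 row3 -> HIT
Acc 10: bank0 row3 -> HIT
Acc 11: bank1 row3 -> MISS (open row3); precharges=5
Acc 12: bank1 row0 -> MISS (open row0); precharges=6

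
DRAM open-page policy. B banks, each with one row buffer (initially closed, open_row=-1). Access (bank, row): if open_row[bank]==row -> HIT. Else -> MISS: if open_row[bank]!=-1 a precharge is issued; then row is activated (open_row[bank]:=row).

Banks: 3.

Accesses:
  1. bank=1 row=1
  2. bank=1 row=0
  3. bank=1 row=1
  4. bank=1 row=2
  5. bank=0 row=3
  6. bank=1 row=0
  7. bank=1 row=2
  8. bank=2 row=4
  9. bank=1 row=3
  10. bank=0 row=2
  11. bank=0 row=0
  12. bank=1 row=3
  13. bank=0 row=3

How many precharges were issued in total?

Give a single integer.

Answer: 9

Derivation:
Acc 1: bank1 row1 -> MISS (open row1); precharges=0
Acc 2: bank1 row0 -> MISS (open row0); precharges=1
Acc 3: bank1 row1 -> MISS (open row1); precharges=2
Acc 4: bank1 row2 -> MISS (open row2); precharges=3
Acc 5: bank0 row3 -> MISS (open row3); precharges=3
Acc 6: bank1 row0 -> MISS (open row0); precharges=4
Acc 7: bank1 row2 -> MISS (open row2); precharges=5
Acc 8: bank2 row4 -> MISS (open row4); precharges=5
Acc 9: bank1 row3 -> MISS (open row3); precharges=6
Acc 10: bank0 row2 -> MISS (open row2); precharges=7
Acc 11: bank0 row0 -> MISS (open row0); precharges=8
Acc 12: bank1 row3 -> HIT
Acc 13: bank0 row3 -> MISS (open row3); precharges=9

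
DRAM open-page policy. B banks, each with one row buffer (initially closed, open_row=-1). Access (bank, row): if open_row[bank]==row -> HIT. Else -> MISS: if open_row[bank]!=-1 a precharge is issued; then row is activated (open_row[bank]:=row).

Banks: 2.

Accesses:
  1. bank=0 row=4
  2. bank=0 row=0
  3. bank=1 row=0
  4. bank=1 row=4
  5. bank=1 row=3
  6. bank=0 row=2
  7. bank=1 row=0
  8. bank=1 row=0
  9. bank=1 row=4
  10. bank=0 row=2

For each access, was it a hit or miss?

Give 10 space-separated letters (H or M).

Answer: M M M M M M M H M H

Derivation:
Acc 1: bank0 row4 -> MISS (open row4); precharges=0
Acc 2: bank0 row0 -> MISS (open row0); precharges=1
Acc 3: bank1 row0 -> MISS (open row0); precharges=1
Acc 4: bank1 row4 -> MISS (open row4); precharges=2
Acc 5: bank1 row3 -> MISS (open row3); precharges=3
Acc 6: bank0 row2 -> MISS (open row2); precharges=4
Acc 7: bank1 row0 -> MISS (open row0); precharges=5
Acc 8: bank1 row0 -> HIT
Acc 9: bank1 row4 -> MISS (open row4); precharges=6
Acc 10: bank0 row2 -> HIT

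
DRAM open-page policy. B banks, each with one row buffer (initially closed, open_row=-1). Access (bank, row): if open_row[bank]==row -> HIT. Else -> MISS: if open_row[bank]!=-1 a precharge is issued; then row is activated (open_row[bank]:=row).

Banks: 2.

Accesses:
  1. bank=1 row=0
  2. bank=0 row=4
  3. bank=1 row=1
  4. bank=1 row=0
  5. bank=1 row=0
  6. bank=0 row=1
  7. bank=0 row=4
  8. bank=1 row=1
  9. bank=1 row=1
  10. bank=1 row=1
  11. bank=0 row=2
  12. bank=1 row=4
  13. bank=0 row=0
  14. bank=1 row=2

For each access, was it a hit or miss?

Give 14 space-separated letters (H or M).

Answer: M M M M H M M M H H M M M M

Derivation:
Acc 1: bank1 row0 -> MISS (open row0); precharges=0
Acc 2: bank0 row4 -> MISS (open row4); precharges=0
Acc 3: bank1 row1 -> MISS (open row1); precharges=1
Acc 4: bank1 row0 -> MISS (open row0); precharges=2
Acc 5: bank1 row0 -> HIT
Acc 6: bank0 row1 -> MISS (open row1); precharges=3
Acc 7: bank0 row4 -> MISS (open row4); precharges=4
Acc 8: bank1 row1 -> MISS (open row1); precharges=5
Acc 9: bank1 row1 -> HIT
Acc 10: bank1 row1 -> HIT
Acc 11: bank0 row2 -> MISS (open row2); precharges=6
Acc 12: bank1 row4 -> MISS (open row4); precharges=7
Acc 13: bank0 row0 -> MISS (open row0); precharges=8
Acc 14: bank1 row2 -> MISS (open row2); precharges=9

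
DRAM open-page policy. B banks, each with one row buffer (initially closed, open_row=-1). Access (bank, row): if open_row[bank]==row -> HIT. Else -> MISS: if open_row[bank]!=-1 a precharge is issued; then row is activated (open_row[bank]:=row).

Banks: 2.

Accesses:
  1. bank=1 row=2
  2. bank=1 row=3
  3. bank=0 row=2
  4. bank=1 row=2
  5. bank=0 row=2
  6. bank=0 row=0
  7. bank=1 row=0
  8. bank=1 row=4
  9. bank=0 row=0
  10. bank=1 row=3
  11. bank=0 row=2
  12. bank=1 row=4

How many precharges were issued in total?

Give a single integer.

Acc 1: bank1 row2 -> MISS (open row2); precharges=0
Acc 2: bank1 row3 -> MISS (open row3); precharges=1
Acc 3: bank0 row2 -> MISS (open row2); precharges=1
Acc 4: bank1 row2 -> MISS (open row2); precharges=2
Acc 5: bank0 row2 -> HIT
Acc 6: bank0 row0 -> MISS (open row0); precharges=3
Acc 7: bank1 row0 -> MISS (open row0); precharges=4
Acc 8: bank1 row4 -> MISS (open row4); precharges=5
Acc 9: bank0 row0 -> HIT
Acc 10: bank1 row3 -> MISS (open row3); precharges=6
Acc 11: bank0 row2 -> MISS (open row2); precharges=7
Acc 12: bank1 row4 -> MISS (open row4); precharges=8

Answer: 8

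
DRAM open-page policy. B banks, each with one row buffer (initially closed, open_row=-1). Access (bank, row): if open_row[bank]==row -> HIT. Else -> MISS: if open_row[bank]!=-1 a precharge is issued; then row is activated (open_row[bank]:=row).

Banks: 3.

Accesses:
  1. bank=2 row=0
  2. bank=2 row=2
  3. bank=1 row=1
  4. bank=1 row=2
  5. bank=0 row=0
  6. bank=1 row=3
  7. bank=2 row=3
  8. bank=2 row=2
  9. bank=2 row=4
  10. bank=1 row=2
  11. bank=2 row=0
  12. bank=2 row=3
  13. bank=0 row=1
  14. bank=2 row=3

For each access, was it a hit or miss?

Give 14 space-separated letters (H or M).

Acc 1: bank2 row0 -> MISS (open row0); precharges=0
Acc 2: bank2 row2 -> MISS (open row2); precharges=1
Acc 3: bank1 row1 -> MISS (open row1); precharges=1
Acc 4: bank1 row2 -> MISS (open row2); precharges=2
Acc 5: bank0 row0 -> MISS (open row0); precharges=2
Acc 6: bank1 row3 -> MISS (open row3); precharges=3
Acc 7: bank2 row3 -> MISS (open row3); precharges=4
Acc 8: bank2 row2 -> MISS (open row2); precharges=5
Acc 9: bank2 row4 -> MISS (open row4); precharges=6
Acc 10: bank1 row2 -> MISS (open row2); precharges=7
Acc 11: bank2 row0 -> MISS (open row0); precharges=8
Acc 12: bank2 row3 -> MISS (open row3); precharges=9
Acc 13: bank0 row1 -> MISS (open row1); precharges=10
Acc 14: bank2 row3 -> HIT

Answer: M M M M M M M M M M M M M H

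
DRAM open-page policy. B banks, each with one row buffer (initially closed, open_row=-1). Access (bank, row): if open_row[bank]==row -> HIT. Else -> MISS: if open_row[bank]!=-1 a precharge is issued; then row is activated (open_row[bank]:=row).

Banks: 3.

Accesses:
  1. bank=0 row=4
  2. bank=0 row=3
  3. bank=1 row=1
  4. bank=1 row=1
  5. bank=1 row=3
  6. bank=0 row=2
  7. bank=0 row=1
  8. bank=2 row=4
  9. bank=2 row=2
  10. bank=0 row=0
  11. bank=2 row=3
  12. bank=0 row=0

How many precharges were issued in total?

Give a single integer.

Acc 1: bank0 row4 -> MISS (open row4); precharges=0
Acc 2: bank0 row3 -> MISS (open row3); precharges=1
Acc 3: bank1 row1 -> MISS (open row1); precharges=1
Acc 4: bank1 row1 -> HIT
Acc 5: bank1 row3 -> MISS (open row3); precharges=2
Acc 6: bank0 row2 -> MISS (open row2); precharges=3
Acc 7: bank0 row1 -> MISS (open row1); precharges=4
Acc 8: bank2 row4 -> MISS (open row4); precharges=4
Acc 9: bank2 row2 -> MISS (open row2); precharges=5
Acc 10: bank0 row0 -> MISS (open row0); precharges=6
Acc 11: bank2 row3 -> MISS (open row3); precharges=7
Acc 12: bank0 row0 -> HIT

Answer: 7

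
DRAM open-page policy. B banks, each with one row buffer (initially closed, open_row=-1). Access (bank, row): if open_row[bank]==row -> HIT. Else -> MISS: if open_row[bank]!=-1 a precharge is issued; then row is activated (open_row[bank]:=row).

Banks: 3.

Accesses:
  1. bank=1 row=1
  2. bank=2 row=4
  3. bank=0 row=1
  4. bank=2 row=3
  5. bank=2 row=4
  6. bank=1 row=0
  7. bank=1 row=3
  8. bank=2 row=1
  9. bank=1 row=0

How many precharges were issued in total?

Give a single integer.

Acc 1: bank1 row1 -> MISS (open row1); precharges=0
Acc 2: bank2 row4 -> MISS (open row4); precharges=0
Acc 3: bank0 row1 -> MISS (open row1); precharges=0
Acc 4: bank2 row3 -> MISS (open row3); precharges=1
Acc 5: bank2 row4 -> MISS (open row4); precharges=2
Acc 6: bank1 row0 -> MISS (open row0); precharges=3
Acc 7: bank1 row3 -> MISS (open row3); precharges=4
Acc 8: bank2 row1 -> MISS (open row1); precharges=5
Acc 9: bank1 row0 -> MISS (open row0); precharges=6

Answer: 6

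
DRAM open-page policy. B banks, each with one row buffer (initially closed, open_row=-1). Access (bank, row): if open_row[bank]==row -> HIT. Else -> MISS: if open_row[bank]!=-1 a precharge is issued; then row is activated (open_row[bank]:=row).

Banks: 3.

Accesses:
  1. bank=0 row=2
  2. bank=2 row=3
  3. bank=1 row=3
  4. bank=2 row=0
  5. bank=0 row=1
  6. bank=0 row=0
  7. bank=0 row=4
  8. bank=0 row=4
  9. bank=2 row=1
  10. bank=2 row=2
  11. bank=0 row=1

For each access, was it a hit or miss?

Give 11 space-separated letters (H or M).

Answer: M M M M M M M H M M M

Derivation:
Acc 1: bank0 row2 -> MISS (open row2); precharges=0
Acc 2: bank2 row3 -> MISS (open row3); precharges=0
Acc 3: bank1 row3 -> MISS (open row3); precharges=0
Acc 4: bank2 row0 -> MISS (open row0); precharges=1
Acc 5: bank0 row1 -> MISS (open row1); precharges=2
Acc 6: bank0 row0 -> MISS (open row0); precharges=3
Acc 7: bank0 row4 -> MISS (open row4); precharges=4
Acc 8: bank0 row4 -> HIT
Acc 9: bank2 row1 -> MISS (open row1); precharges=5
Acc 10: bank2 row2 -> MISS (open row2); precharges=6
Acc 11: bank0 row1 -> MISS (open row1); precharges=7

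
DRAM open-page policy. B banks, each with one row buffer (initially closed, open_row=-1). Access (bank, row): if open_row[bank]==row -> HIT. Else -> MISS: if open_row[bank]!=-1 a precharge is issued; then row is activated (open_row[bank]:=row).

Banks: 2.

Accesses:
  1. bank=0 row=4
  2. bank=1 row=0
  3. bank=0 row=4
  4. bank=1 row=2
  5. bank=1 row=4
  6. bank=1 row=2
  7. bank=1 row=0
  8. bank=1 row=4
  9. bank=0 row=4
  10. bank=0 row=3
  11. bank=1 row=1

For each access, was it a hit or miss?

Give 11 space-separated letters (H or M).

Acc 1: bank0 row4 -> MISS (open row4); precharges=0
Acc 2: bank1 row0 -> MISS (open row0); precharges=0
Acc 3: bank0 row4 -> HIT
Acc 4: bank1 row2 -> MISS (open row2); precharges=1
Acc 5: bank1 row4 -> MISS (open row4); precharges=2
Acc 6: bank1 row2 -> MISS (open row2); precharges=3
Acc 7: bank1 row0 -> MISS (open row0); precharges=4
Acc 8: bank1 row4 -> MISS (open row4); precharges=5
Acc 9: bank0 row4 -> HIT
Acc 10: bank0 row3 -> MISS (open row3); precharges=6
Acc 11: bank1 row1 -> MISS (open row1); precharges=7

Answer: M M H M M M M M H M M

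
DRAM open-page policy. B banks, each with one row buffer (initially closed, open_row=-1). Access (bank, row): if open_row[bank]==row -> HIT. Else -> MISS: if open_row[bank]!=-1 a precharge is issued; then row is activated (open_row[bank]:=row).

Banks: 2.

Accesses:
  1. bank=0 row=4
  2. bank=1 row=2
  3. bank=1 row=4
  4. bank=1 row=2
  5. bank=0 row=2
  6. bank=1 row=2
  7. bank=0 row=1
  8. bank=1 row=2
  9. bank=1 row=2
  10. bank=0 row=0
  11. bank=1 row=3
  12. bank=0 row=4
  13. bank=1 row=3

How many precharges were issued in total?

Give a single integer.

Acc 1: bank0 row4 -> MISS (open row4); precharges=0
Acc 2: bank1 row2 -> MISS (open row2); precharges=0
Acc 3: bank1 row4 -> MISS (open row4); precharges=1
Acc 4: bank1 row2 -> MISS (open row2); precharges=2
Acc 5: bank0 row2 -> MISS (open row2); precharges=3
Acc 6: bank1 row2 -> HIT
Acc 7: bank0 row1 -> MISS (open row1); precharges=4
Acc 8: bank1 row2 -> HIT
Acc 9: bank1 row2 -> HIT
Acc 10: bank0 row0 -> MISS (open row0); precharges=5
Acc 11: bank1 row3 -> MISS (open row3); precharges=6
Acc 12: bank0 row4 -> MISS (open row4); precharges=7
Acc 13: bank1 row3 -> HIT

Answer: 7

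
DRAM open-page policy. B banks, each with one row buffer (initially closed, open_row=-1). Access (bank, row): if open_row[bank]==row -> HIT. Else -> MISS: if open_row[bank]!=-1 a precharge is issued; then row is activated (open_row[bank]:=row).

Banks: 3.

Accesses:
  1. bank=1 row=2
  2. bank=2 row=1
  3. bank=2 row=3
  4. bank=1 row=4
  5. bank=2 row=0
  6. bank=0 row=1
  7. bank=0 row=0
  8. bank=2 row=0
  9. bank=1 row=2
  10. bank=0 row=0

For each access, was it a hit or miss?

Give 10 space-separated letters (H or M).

Acc 1: bank1 row2 -> MISS (open row2); precharges=0
Acc 2: bank2 row1 -> MISS (open row1); precharges=0
Acc 3: bank2 row3 -> MISS (open row3); precharges=1
Acc 4: bank1 row4 -> MISS (open row4); precharges=2
Acc 5: bank2 row0 -> MISS (open row0); precharges=3
Acc 6: bank0 row1 -> MISS (open row1); precharges=3
Acc 7: bank0 row0 -> MISS (open row0); precharges=4
Acc 8: bank2 row0 -> HIT
Acc 9: bank1 row2 -> MISS (open row2); precharges=5
Acc 10: bank0 row0 -> HIT

Answer: M M M M M M M H M H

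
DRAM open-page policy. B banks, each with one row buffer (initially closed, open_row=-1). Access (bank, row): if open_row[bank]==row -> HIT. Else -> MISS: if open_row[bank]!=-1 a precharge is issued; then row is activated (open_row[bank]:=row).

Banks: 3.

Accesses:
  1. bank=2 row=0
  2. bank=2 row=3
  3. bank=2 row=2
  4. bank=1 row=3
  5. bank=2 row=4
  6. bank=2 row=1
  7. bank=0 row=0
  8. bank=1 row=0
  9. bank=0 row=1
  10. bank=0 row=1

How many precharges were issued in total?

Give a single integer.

Acc 1: bank2 row0 -> MISS (open row0); precharges=0
Acc 2: bank2 row3 -> MISS (open row3); precharges=1
Acc 3: bank2 row2 -> MISS (open row2); precharges=2
Acc 4: bank1 row3 -> MISS (open row3); precharges=2
Acc 5: bank2 row4 -> MISS (open row4); precharges=3
Acc 6: bank2 row1 -> MISS (open row1); precharges=4
Acc 7: bank0 row0 -> MISS (open row0); precharges=4
Acc 8: bank1 row0 -> MISS (open row0); precharges=5
Acc 9: bank0 row1 -> MISS (open row1); precharges=6
Acc 10: bank0 row1 -> HIT

Answer: 6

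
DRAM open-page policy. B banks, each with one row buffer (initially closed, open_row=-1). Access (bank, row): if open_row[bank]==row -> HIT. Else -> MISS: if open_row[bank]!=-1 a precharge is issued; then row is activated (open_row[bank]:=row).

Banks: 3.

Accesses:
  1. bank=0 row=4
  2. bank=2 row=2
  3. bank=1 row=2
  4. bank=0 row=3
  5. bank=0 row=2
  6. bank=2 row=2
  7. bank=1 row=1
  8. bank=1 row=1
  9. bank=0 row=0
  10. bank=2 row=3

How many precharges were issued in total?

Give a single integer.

Acc 1: bank0 row4 -> MISS (open row4); precharges=0
Acc 2: bank2 row2 -> MISS (open row2); precharges=0
Acc 3: bank1 row2 -> MISS (open row2); precharges=0
Acc 4: bank0 row3 -> MISS (open row3); precharges=1
Acc 5: bank0 row2 -> MISS (open row2); precharges=2
Acc 6: bank2 row2 -> HIT
Acc 7: bank1 row1 -> MISS (open row1); precharges=3
Acc 8: bank1 row1 -> HIT
Acc 9: bank0 row0 -> MISS (open row0); precharges=4
Acc 10: bank2 row3 -> MISS (open row3); precharges=5

Answer: 5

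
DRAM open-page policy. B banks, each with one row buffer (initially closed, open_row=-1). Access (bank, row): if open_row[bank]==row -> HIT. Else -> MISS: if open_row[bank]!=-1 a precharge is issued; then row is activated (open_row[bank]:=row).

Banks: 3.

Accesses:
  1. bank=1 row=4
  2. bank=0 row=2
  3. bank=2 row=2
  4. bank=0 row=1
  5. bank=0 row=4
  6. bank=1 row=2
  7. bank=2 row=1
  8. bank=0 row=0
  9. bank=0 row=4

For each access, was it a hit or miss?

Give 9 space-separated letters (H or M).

Acc 1: bank1 row4 -> MISS (open row4); precharges=0
Acc 2: bank0 row2 -> MISS (open row2); precharges=0
Acc 3: bank2 row2 -> MISS (open row2); precharges=0
Acc 4: bank0 row1 -> MISS (open row1); precharges=1
Acc 5: bank0 row4 -> MISS (open row4); precharges=2
Acc 6: bank1 row2 -> MISS (open row2); precharges=3
Acc 7: bank2 row1 -> MISS (open row1); precharges=4
Acc 8: bank0 row0 -> MISS (open row0); precharges=5
Acc 9: bank0 row4 -> MISS (open row4); precharges=6

Answer: M M M M M M M M M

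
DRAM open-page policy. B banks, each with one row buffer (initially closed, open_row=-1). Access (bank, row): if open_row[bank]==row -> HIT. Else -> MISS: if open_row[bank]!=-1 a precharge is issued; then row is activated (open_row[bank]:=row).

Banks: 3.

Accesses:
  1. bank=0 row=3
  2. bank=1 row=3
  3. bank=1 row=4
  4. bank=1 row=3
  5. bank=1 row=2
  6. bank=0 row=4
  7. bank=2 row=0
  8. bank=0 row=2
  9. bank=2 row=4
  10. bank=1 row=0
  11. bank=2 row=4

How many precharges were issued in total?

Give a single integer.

Acc 1: bank0 row3 -> MISS (open row3); precharges=0
Acc 2: bank1 row3 -> MISS (open row3); precharges=0
Acc 3: bank1 row4 -> MISS (open row4); precharges=1
Acc 4: bank1 row3 -> MISS (open row3); precharges=2
Acc 5: bank1 row2 -> MISS (open row2); precharges=3
Acc 6: bank0 row4 -> MISS (open row4); precharges=4
Acc 7: bank2 row0 -> MISS (open row0); precharges=4
Acc 8: bank0 row2 -> MISS (open row2); precharges=5
Acc 9: bank2 row4 -> MISS (open row4); precharges=6
Acc 10: bank1 row0 -> MISS (open row0); precharges=7
Acc 11: bank2 row4 -> HIT

Answer: 7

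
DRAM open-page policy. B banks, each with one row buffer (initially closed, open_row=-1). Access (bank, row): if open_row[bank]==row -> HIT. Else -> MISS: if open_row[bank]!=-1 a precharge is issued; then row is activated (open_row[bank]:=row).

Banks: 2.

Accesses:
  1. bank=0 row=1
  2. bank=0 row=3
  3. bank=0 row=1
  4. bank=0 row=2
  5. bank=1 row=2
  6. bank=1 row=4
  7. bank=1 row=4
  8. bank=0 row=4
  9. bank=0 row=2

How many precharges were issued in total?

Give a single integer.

Answer: 6

Derivation:
Acc 1: bank0 row1 -> MISS (open row1); precharges=0
Acc 2: bank0 row3 -> MISS (open row3); precharges=1
Acc 3: bank0 row1 -> MISS (open row1); precharges=2
Acc 4: bank0 row2 -> MISS (open row2); precharges=3
Acc 5: bank1 row2 -> MISS (open row2); precharges=3
Acc 6: bank1 row4 -> MISS (open row4); precharges=4
Acc 7: bank1 row4 -> HIT
Acc 8: bank0 row4 -> MISS (open row4); precharges=5
Acc 9: bank0 row2 -> MISS (open row2); precharges=6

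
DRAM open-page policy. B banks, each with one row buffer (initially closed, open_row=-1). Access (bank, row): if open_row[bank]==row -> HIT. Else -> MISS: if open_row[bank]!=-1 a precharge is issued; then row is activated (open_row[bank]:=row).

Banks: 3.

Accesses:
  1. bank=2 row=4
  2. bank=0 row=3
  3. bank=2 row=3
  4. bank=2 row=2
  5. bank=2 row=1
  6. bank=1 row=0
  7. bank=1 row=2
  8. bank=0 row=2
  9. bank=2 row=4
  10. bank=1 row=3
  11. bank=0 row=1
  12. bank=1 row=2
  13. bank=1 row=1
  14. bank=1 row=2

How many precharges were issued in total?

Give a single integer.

Answer: 11

Derivation:
Acc 1: bank2 row4 -> MISS (open row4); precharges=0
Acc 2: bank0 row3 -> MISS (open row3); precharges=0
Acc 3: bank2 row3 -> MISS (open row3); precharges=1
Acc 4: bank2 row2 -> MISS (open row2); precharges=2
Acc 5: bank2 row1 -> MISS (open row1); precharges=3
Acc 6: bank1 row0 -> MISS (open row0); precharges=3
Acc 7: bank1 row2 -> MISS (open row2); precharges=4
Acc 8: bank0 row2 -> MISS (open row2); precharges=5
Acc 9: bank2 row4 -> MISS (open row4); precharges=6
Acc 10: bank1 row3 -> MISS (open row3); precharges=7
Acc 11: bank0 row1 -> MISS (open row1); precharges=8
Acc 12: bank1 row2 -> MISS (open row2); precharges=9
Acc 13: bank1 row1 -> MISS (open row1); precharges=10
Acc 14: bank1 row2 -> MISS (open row2); precharges=11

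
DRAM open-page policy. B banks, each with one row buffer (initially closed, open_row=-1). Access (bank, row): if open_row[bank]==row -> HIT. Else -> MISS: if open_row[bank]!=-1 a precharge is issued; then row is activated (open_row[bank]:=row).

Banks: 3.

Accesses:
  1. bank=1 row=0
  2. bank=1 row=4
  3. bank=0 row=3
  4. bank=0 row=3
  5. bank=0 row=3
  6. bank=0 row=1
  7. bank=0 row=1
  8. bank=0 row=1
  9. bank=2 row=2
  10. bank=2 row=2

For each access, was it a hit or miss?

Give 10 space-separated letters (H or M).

Answer: M M M H H M H H M H

Derivation:
Acc 1: bank1 row0 -> MISS (open row0); precharges=0
Acc 2: bank1 row4 -> MISS (open row4); precharges=1
Acc 3: bank0 row3 -> MISS (open row3); precharges=1
Acc 4: bank0 row3 -> HIT
Acc 5: bank0 row3 -> HIT
Acc 6: bank0 row1 -> MISS (open row1); precharges=2
Acc 7: bank0 row1 -> HIT
Acc 8: bank0 row1 -> HIT
Acc 9: bank2 row2 -> MISS (open row2); precharges=2
Acc 10: bank2 row2 -> HIT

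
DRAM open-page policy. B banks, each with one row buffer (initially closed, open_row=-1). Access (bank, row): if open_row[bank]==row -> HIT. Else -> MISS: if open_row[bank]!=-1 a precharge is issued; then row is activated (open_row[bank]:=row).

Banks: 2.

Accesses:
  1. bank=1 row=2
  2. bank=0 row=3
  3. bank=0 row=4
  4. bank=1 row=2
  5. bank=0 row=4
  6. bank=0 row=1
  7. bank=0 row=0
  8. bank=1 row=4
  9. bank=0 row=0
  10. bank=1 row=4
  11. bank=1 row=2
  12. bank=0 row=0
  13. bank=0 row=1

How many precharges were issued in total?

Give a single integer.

Answer: 6

Derivation:
Acc 1: bank1 row2 -> MISS (open row2); precharges=0
Acc 2: bank0 row3 -> MISS (open row3); precharges=0
Acc 3: bank0 row4 -> MISS (open row4); precharges=1
Acc 4: bank1 row2 -> HIT
Acc 5: bank0 row4 -> HIT
Acc 6: bank0 row1 -> MISS (open row1); precharges=2
Acc 7: bank0 row0 -> MISS (open row0); precharges=3
Acc 8: bank1 row4 -> MISS (open row4); precharges=4
Acc 9: bank0 row0 -> HIT
Acc 10: bank1 row4 -> HIT
Acc 11: bank1 row2 -> MISS (open row2); precharges=5
Acc 12: bank0 row0 -> HIT
Acc 13: bank0 row1 -> MISS (open row1); precharges=6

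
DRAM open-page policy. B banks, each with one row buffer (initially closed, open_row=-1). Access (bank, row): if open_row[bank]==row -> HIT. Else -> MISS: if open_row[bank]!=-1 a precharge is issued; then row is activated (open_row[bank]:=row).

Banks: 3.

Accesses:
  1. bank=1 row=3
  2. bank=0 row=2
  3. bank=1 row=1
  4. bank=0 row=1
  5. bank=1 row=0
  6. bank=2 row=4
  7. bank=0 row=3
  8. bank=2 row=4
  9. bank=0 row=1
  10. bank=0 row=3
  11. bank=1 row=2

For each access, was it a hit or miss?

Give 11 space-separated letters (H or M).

Acc 1: bank1 row3 -> MISS (open row3); precharges=0
Acc 2: bank0 row2 -> MISS (open row2); precharges=0
Acc 3: bank1 row1 -> MISS (open row1); precharges=1
Acc 4: bank0 row1 -> MISS (open row1); precharges=2
Acc 5: bank1 row0 -> MISS (open row0); precharges=3
Acc 6: bank2 row4 -> MISS (open row4); precharges=3
Acc 7: bank0 row3 -> MISS (open row3); precharges=4
Acc 8: bank2 row4 -> HIT
Acc 9: bank0 row1 -> MISS (open row1); precharges=5
Acc 10: bank0 row3 -> MISS (open row3); precharges=6
Acc 11: bank1 row2 -> MISS (open row2); precharges=7

Answer: M M M M M M M H M M M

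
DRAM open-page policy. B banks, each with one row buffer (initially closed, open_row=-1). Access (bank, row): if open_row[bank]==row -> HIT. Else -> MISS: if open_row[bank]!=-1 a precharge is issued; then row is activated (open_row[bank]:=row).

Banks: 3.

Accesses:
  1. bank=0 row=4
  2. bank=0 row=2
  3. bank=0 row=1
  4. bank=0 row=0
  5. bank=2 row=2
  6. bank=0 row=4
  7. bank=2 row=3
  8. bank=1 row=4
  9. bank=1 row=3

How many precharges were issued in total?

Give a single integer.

Answer: 6

Derivation:
Acc 1: bank0 row4 -> MISS (open row4); precharges=0
Acc 2: bank0 row2 -> MISS (open row2); precharges=1
Acc 3: bank0 row1 -> MISS (open row1); precharges=2
Acc 4: bank0 row0 -> MISS (open row0); precharges=3
Acc 5: bank2 row2 -> MISS (open row2); precharges=3
Acc 6: bank0 row4 -> MISS (open row4); precharges=4
Acc 7: bank2 row3 -> MISS (open row3); precharges=5
Acc 8: bank1 row4 -> MISS (open row4); precharges=5
Acc 9: bank1 row3 -> MISS (open row3); precharges=6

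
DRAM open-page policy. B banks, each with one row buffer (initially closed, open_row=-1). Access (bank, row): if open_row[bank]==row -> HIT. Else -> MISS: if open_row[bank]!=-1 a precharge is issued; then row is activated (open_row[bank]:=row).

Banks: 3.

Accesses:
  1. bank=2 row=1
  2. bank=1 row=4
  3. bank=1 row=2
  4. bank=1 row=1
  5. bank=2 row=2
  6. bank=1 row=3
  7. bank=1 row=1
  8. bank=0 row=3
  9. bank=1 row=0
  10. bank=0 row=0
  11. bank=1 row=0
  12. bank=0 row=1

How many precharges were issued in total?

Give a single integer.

Answer: 8

Derivation:
Acc 1: bank2 row1 -> MISS (open row1); precharges=0
Acc 2: bank1 row4 -> MISS (open row4); precharges=0
Acc 3: bank1 row2 -> MISS (open row2); precharges=1
Acc 4: bank1 row1 -> MISS (open row1); precharges=2
Acc 5: bank2 row2 -> MISS (open row2); precharges=3
Acc 6: bank1 row3 -> MISS (open row3); precharges=4
Acc 7: bank1 row1 -> MISS (open row1); precharges=5
Acc 8: bank0 row3 -> MISS (open row3); precharges=5
Acc 9: bank1 row0 -> MISS (open row0); precharges=6
Acc 10: bank0 row0 -> MISS (open row0); precharges=7
Acc 11: bank1 row0 -> HIT
Acc 12: bank0 row1 -> MISS (open row1); precharges=8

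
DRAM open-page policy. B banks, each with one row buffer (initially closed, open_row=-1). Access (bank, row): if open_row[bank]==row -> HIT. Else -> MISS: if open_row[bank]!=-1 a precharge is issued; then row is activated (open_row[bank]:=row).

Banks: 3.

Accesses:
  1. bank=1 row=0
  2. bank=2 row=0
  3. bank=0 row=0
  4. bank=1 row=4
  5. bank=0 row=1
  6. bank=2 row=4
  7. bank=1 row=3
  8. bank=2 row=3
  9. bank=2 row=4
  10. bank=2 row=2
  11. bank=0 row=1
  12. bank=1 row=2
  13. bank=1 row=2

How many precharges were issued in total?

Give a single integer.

Acc 1: bank1 row0 -> MISS (open row0); precharges=0
Acc 2: bank2 row0 -> MISS (open row0); precharges=0
Acc 3: bank0 row0 -> MISS (open row0); precharges=0
Acc 4: bank1 row4 -> MISS (open row4); precharges=1
Acc 5: bank0 row1 -> MISS (open row1); precharges=2
Acc 6: bank2 row4 -> MISS (open row4); precharges=3
Acc 7: bank1 row3 -> MISS (open row3); precharges=4
Acc 8: bank2 row3 -> MISS (open row3); precharges=5
Acc 9: bank2 row4 -> MISS (open row4); precharges=6
Acc 10: bank2 row2 -> MISS (open row2); precharges=7
Acc 11: bank0 row1 -> HIT
Acc 12: bank1 row2 -> MISS (open row2); precharges=8
Acc 13: bank1 row2 -> HIT

Answer: 8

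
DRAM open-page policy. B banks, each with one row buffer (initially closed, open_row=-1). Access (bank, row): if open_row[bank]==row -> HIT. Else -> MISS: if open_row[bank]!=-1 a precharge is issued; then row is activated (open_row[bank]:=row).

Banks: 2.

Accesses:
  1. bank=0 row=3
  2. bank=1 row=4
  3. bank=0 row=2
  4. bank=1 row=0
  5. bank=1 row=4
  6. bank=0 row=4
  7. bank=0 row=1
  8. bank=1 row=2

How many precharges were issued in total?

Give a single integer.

Acc 1: bank0 row3 -> MISS (open row3); precharges=0
Acc 2: bank1 row4 -> MISS (open row4); precharges=0
Acc 3: bank0 row2 -> MISS (open row2); precharges=1
Acc 4: bank1 row0 -> MISS (open row0); precharges=2
Acc 5: bank1 row4 -> MISS (open row4); precharges=3
Acc 6: bank0 row4 -> MISS (open row4); precharges=4
Acc 7: bank0 row1 -> MISS (open row1); precharges=5
Acc 8: bank1 row2 -> MISS (open row2); precharges=6

Answer: 6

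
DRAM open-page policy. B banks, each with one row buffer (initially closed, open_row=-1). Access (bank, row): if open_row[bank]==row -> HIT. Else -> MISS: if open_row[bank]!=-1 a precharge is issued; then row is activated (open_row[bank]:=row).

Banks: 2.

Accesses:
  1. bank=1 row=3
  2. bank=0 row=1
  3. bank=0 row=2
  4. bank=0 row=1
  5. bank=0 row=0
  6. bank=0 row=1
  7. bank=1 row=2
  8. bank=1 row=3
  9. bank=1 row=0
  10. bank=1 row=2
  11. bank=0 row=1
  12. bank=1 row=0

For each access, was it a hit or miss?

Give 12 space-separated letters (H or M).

Acc 1: bank1 row3 -> MISS (open row3); precharges=0
Acc 2: bank0 row1 -> MISS (open row1); precharges=0
Acc 3: bank0 row2 -> MISS (open row2); precharges=1
Acc 4: bank0 row1 -> MISS (open row1); precharges=2
Acc 5: bank0 row0 -> MISS (open row0); precharges=3
Acc 6: bank0 row1 -> MISS (open row1); precharges=4
Acc 7: bank1 row2 -> MISS (open row2); precharges=5
Acc 8: bank1 row3 -> MISS (open row3); precharges=6
Acc 9: bank1 row0 -> MISS (open row0); precharges=7
Acc 10: bank1 row2 -> MISS (open row2); precharges=8
Acc 11: bank0 row1 -> HIT
Acc 12: bank1 row0 -> MISS (open row0); precharges=9

Answer: M M M M M M M M M M H M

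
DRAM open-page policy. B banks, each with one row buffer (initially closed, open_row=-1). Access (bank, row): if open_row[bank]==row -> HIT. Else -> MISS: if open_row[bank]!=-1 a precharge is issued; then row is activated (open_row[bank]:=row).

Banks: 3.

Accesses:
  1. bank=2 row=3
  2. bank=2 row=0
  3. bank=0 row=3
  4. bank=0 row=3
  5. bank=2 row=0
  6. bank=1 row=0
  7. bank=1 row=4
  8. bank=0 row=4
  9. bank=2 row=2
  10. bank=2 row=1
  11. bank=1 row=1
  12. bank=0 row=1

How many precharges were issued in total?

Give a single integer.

Acc 1: bank2 row3 -> MISS (open row3); precharges=0
Acc 2: bank2 row0 -> MISS (open row0); precharges=1
Acc 3: bank0 row3 -> MISS (open row3); precharges=1
Acc 4: bank0 row3 -> HIT
Acc 5: bank2 row0 -> HIT
Acc 6: bank1 row0 -> MISS (open row0); precharges=1
Acc 7: bank1 row4 -> MISS (open row4); precharges=2
Acc 8: bank0 row4 -> MISS (open row4); precharges=3
Acc 9: bank2 row2 -> MISS (open row2); precharges=4
Acc 10: bank2 row1 -> MISS (open row1); precharges=5
Acc 11: bank1 row1 -> MISS (open row1); precharges=6
Acc 12: bank0 row1 -> MISS (open row1); precharges=7

Answer: 7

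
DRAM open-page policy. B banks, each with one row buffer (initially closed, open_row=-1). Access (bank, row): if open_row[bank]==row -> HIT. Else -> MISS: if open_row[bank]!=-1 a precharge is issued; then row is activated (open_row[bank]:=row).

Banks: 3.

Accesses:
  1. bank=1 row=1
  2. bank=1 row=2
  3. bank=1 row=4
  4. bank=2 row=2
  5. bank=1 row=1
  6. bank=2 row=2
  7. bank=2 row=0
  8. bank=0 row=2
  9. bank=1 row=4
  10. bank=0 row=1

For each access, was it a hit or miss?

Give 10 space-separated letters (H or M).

Acc 1: bank1 row1 -> MISS (open row1); precharges=0
Acc 2: bank1 row2 -> MISS (open row2); precharges=1
Acc 3: bank1 row4 -> MISS (open row4); precharges=2
Acc 4: bank2 row2 -> MISS (open row2); precharges=2
Acc 5: bank1 row1 -> MISS (open row1); precharges=3
Acc 6: bank2 row2 -> HIT
Acc 7: bank2 row0 -> MISS (open row0); precharges=4
Acc 8: bank0 row2 -> MISS (open row2); precharges=4
Acc 9: bank1 row4 -> MISS (open row4); precharges=5
Acc 10: bank0 row1 -> MISS (open row1); precharges=6

Answer: M M M M M H M M M M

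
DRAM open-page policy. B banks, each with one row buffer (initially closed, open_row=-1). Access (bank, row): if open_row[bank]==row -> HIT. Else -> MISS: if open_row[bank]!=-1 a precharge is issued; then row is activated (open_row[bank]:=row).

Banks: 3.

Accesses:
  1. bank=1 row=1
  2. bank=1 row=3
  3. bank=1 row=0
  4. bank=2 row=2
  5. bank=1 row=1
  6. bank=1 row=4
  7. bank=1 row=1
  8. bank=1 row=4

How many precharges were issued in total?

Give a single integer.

Answer: 6

Derivation:
Acc 1: bank1 row1 -> MISS (open row1); precharges=0
Acc 2: bank1 row3 -> MISS (open row3); precharges=1
Acc 3: bank1 row0 -> MISS (open row0); precharges=2
Acc 4: bank2 row2 -> MISS (open row2); precharges=2
Acc 5: bank1 row1 -> MISS (open row1); precharges=3
Acc 6: bank1 row4 -> MISS (open row4); precharges=4
Acc 7: bank1 row1 -> MISS (open row1); precharges=5
Acc 8: bank1 row4 -> MISS (open row4); precharges=6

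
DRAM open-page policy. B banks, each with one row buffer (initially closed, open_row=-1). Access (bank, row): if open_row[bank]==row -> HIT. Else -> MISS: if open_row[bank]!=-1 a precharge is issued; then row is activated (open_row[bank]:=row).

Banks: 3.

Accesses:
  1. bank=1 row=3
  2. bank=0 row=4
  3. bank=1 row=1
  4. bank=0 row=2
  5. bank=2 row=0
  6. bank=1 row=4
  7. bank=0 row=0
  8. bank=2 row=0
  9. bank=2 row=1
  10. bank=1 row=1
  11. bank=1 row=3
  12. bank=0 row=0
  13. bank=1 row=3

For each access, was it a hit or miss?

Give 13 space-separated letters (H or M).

Acc 1: bank1 row3 -> MISS (open row3); precharges=0
Acc 2: bank0 row4 -> MISS (open row4); precharges=0
Acc 3: bank1 row1 -> MISS (open row1); precharges=1
Acc 4: bank0 row2 -> MISS (open row2); precharges=2
Acc 5: bank2 row0 -> MISS (open row0); precharges=2
Acc 6: bank1 row4 -> MISS (open row4); precharges=3
Acc 7: bank0 row0 -> MISS (open row0); precharges=4
Acc 8: bank2 row0 -> HIT
Acc 9: bank2 row1 -> MISS (open row1); precharges=5
Acc 10: bank1 row1 -> MISS (open row1); precharges=6
Acc 11: bank1 row3 -> MISS (open row3); precharges=7
Acc 12: bank0 row0 -> HIT
Acc 13: bank1 row3 -> HIT

Answer: M M M M M M M H M M M H H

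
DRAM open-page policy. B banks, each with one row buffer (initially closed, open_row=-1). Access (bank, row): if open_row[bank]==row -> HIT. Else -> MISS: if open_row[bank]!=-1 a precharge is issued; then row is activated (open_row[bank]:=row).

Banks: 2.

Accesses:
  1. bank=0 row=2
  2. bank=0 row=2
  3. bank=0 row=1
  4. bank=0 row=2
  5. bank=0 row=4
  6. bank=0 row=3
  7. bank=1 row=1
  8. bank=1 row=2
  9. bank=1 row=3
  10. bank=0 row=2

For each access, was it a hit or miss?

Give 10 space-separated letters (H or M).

Acc 1: bank0 row2 -> MISS (open row2); precharges=0
Acc 2: bank0 row2 -> HIT
Acc 3: bank0 row1 -> MISS (open row1); precharges=1
Acc 4: bank0 row2 -> MISS (open row2); precharges=2
Acc 5: bank0 row4 -> MISS (open row4); precharges=3
Acc 6: bank0 row3 -> MISS (open row3); precharges=4
Acc 7: bank1 row1 -> MISS (open row1); precharges=4
Acc 8: bank1 row2 -> MISS (open row2); precharges=5
Acc 9: bank1 row3 -> MISS (open row3); precharges=6
Acc 10: bank0 row2 -> MISS (open row2); precharges=7

Answer: M H M M M M M M M M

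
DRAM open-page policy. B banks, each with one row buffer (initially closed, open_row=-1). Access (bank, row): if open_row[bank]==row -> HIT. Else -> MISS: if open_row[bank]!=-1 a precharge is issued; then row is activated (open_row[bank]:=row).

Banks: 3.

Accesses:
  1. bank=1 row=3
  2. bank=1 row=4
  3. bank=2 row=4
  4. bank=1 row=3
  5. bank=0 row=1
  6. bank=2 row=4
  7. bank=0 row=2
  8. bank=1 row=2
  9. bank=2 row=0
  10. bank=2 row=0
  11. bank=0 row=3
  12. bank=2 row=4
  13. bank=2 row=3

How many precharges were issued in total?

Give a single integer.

Answer: 8

Derivation:
Acc 1: bank1 row3 -> MISS (open row3); precharges=0
Acc 2: bank1 row4 -> MISS (open row4); precharges=1
Acc 3: bank2 row4 -> MISS (open row4); precharges=1
Acc 4: bank1 row3 -> MISS (open row3); precharges=2
Acc 5: bank0 row1 -> MISS (open row1); precharges=2
Acc 6: bank2 row4 -> HIT
Acc 7: bank0 row2 -> MISS (open row2); precharges=3
Acc 8: bank1 row2 -> MISS (open row2); precharges=4
Acc 9: bank2 row0 -> MISS (open row0); precharges=5
Acc 10: bank2 row0 -> HIT
Acc 11: bank0 row3 -> MISS (open row3); precharges=6
Acc 12: bank2 row4 -> MISS (open row4); precharges=7
Acc 13: bank2 row3 -> MISS (open row3); precharges=8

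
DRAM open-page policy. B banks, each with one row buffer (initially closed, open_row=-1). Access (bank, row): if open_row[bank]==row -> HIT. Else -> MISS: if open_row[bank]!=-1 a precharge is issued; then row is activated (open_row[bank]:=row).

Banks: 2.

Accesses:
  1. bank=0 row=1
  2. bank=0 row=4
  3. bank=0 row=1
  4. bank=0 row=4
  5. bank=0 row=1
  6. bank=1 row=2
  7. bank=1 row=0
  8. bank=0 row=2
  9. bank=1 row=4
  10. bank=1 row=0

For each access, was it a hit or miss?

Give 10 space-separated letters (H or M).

Answer: M M M M M M M M M M

Derivation:
Acc 1: bank0 row1 -> MISS (open row1); precharges=0
Acc 2: bank0 row4 -> MISS (open row4); precharges=1
Acc 3: bank0 row1 -> MISS (open row1); precharges=2
Acc 4: bank0 row4 -> MISS (open row4); precharges=3
Acc 5: bank0 row1 -> MISS (open row1); precharges=4
Acc 6: bank1 row2 -> MISS (open row2); precharges=4
Acc 7: bank1 row0 -> MISS (open row0); precharges=5
Acc 8: bank0 row2 -> MISS (open row2); precharges=6
Acc 9: bank1 row4 -> MISS (open row4); precharges=7
Acc 10: bank1 row0 -> MISS (open row0); precharges=8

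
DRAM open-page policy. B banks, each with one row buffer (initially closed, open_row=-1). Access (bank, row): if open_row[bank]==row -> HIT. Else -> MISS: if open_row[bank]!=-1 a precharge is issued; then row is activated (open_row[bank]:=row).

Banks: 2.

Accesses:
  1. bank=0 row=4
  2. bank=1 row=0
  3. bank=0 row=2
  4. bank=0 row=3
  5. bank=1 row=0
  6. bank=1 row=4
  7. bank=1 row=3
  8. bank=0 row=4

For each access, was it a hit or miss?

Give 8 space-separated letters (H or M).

Answer: M M M M H M M M

Derivation:
Acc 1: bank0 row4 -> MISS (open row4); precharges=0
Acc 2: bank1 row0 -> MISS (open row0); precharges=0
Acc 3: bank0 row2 -> MISS (open row2); precharges=1
Acc 4: bank0 row3 -> MISS (open row3); precharges=2
Acc 5: bank1 row0 -> HIT
Acc 6: bank1 row4 -> MISS (open row4); precharges=3
Acc 7: bank1 row3 -> MISS (open row3); precharges=4
Acc 8: bank0 row4 -> MISS (open row4); precharges=5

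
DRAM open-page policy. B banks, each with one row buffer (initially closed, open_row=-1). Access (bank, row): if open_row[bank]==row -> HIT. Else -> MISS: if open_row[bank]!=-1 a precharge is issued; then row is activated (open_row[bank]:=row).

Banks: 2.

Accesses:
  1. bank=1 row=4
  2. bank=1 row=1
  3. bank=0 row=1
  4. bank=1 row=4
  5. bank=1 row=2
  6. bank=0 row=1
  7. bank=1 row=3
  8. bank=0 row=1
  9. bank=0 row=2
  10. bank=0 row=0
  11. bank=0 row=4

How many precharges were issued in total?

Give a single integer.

Answer: 7

Derivation:
Acc 1: bank1 row4 -> MISS (open row4); precharges=0
Acc 2: bank1 row1 -> MISS (open row1); precharges=1
Acc 3: bank0 row1 -> MISS (open row1); precharges=1
Acc 4: bank1 row4 -> MISS (open row4); precharges=2
Acc 5: bank1 row2 -> MISS (open row2); precharges=3
Acc 6: bank0 row1 -> HIT
Acc 7: bank1 row3 -> MISS (open row3); precharges=4
Acc 8: bank0 row1 -> HIT
Acc 9: bank0 row2 -> MISS (open row2); precharges=5
Acc 10: bank0 row0 -> MISS (open row0); precharges=6
Acc 11: bank0 row4 -> MISS (open row4); precharges=7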